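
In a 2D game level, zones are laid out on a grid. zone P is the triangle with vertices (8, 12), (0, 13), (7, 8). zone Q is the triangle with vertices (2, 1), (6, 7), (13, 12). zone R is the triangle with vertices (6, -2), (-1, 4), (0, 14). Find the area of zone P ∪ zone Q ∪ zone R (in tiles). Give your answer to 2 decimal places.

64.49

By inclusion–exclusion:
Individual areas: |zone P| = 16.5, |zone Q| = 11, |zone R| = 38.
|zone P∩zone Q| = 0.
|zone P∩zone R| = 0.0594.
|zone Q∩zone R| = 0.9513.
|zone P∩zone Q∩zone R| = 0.
|zone P ∪ zone Q ∪ zone R| = 65.5 − 1.0107 + 0 = 64.49.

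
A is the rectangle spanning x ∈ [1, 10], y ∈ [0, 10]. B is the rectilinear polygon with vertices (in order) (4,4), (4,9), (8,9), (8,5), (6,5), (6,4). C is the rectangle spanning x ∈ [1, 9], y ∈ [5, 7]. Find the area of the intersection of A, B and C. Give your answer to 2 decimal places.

The intersection is the polygon with vertices (8,5), (6,5), (4,5), (4,7), (8,7).
By the shoelace formula its area is 8.00.

8.00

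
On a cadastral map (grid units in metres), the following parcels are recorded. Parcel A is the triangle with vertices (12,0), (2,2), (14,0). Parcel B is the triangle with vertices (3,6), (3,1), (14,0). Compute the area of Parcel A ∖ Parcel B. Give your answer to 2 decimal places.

|Parcel A| = 2, |Parcel A∩Parcel B| = 1.65.
|Parcel A ∖ Parcel B| = |Parcel A| − |Parcel A∩Parcel B| = 2 − 1.65 = 0.35.

0.35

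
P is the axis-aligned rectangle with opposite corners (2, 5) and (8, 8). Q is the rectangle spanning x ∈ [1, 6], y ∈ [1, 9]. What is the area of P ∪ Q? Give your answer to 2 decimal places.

By inclusion–exclusion:
Individual areas: |P| = 18, |Q| = 40.
|P∩Q|: x∈[2,6], y∈[5,8] → 4·3 = 12.
|P ∪ Q| = 58 − 12 = 46.00.

46.00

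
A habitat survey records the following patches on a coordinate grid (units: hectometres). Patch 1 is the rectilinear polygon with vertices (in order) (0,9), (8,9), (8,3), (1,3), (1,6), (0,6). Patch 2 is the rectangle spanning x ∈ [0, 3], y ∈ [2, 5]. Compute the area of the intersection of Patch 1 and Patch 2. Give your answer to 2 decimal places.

4.00

The intersection is the polygon with vertices (1,3), (1,5), (3,5), (3,3).
By the shoelace formula its area is 4.00.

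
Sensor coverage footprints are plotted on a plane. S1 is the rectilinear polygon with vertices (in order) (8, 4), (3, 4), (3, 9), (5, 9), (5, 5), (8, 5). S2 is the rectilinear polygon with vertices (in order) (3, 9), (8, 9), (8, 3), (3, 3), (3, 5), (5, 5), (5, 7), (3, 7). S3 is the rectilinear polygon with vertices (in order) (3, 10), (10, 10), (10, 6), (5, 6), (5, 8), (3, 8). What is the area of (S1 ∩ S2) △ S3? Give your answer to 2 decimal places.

|S1 ∩ S2| = 9.
|(S1 ∩ S2) ∩ S3| = 2.
|(S1 ∩ S2) △ S3| = 9 + 24 − 4 = 29.00.

29.00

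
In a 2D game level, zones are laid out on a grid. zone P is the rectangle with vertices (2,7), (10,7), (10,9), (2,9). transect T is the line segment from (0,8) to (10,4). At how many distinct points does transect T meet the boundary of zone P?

2

The segment meets the boundary at (2.5,7), (2,7.2).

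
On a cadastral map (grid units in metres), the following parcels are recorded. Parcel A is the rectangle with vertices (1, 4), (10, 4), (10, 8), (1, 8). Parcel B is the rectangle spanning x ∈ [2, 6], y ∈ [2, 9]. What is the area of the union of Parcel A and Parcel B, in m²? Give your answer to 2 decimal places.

By inclusion–exclusion:
Individual areas: |Parcel A| = 36, |Parcel B| = 28.
|Parcel A∩Parcel B|: x∈[2,6], y∈[4,8] → 4·4 = 16.
|Parcel A ∪ Parcel B| = 64 − 16 = 48.00.

48.00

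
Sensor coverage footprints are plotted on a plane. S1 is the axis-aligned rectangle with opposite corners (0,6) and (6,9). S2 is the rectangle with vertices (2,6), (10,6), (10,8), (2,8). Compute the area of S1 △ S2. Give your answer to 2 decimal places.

18.00

|S1∩S2|: x∈[2,6], y∈[6,8] → 4·2 = 8.
|S1 △ S2| = |S1| + |S2| − 2·|S1∩S2| = 18 + 16 − 16 = 18.00.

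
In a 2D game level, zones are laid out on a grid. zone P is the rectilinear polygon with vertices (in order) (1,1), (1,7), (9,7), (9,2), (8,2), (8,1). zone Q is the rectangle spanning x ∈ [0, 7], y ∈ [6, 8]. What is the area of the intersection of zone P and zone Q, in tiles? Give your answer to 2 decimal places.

6.00

The intersection is the polygon with vertices (1,7), (7,7), (7,6), (1,6).
By the shoelace formula its area is 6.00.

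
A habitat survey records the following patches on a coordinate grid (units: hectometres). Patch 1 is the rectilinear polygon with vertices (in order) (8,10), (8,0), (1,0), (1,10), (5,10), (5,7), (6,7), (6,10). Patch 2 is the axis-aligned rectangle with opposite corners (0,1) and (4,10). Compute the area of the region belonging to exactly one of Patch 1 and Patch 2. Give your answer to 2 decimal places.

|Patch 1| = 67, |Patch 2| = 36, |Patch 1∩Patch 2| = 27.
|Patch 1 △ Patch 2| = |Patch 1| + |Patch 2| − 2·|Patch 1∩Patch 2| = 67 + 36 − 54 = 49.00.

49.00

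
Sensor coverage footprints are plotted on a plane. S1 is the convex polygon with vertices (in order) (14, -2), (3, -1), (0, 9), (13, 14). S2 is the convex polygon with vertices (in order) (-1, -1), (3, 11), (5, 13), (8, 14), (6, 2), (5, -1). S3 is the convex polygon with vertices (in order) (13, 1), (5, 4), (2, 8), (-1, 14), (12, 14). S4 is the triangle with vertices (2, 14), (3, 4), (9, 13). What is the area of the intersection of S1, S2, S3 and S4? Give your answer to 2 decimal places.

16.54

The intersection is the polygon with vertices (7.657,11.945), (7.444,10.667), (3.941,5.412), (2.692,7.077), (2.462,9.385), (2.676,10.029).
By the shoelace formula its area is 16.54.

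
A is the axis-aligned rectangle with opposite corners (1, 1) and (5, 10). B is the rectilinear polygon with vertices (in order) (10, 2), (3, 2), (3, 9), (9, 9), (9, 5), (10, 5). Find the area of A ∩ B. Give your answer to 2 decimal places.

14.00

The intersection is the polygon with vertices (5,2), (3,2), (3,9), (5,9).
By the shoelace formula its area is 14.00.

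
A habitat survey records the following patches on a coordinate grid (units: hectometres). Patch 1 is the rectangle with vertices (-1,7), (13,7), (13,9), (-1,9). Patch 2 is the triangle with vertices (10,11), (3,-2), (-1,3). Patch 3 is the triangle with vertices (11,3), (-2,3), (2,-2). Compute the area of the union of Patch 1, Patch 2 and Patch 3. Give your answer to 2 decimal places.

82.45

By inclusion–exclusion:
Individual areas: |Patch 1| = 28, |Patch 2| = 43.5, |Patch 3| = 32.5.
|Patch 1∩Patch 2| = 5.0192.
|Patch 1∩Patch 3| = 0.
|Patch 2∩Patch 3| = 16.5267.
|Patch 1∩Patch 2∩Patch 3| = 0.
|Patch 1 ∪ Patch 2 ∪ Patch 3| = 104 − 21.546 + 0 = 82.45.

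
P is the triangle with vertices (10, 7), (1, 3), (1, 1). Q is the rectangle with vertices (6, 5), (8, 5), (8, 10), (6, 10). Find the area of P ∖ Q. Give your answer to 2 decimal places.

|P| = 9, |P∩Q| = 1.
|P ∖ Q| = |P| − |P∩Q| = 9 − 1 = 8.00.

8.00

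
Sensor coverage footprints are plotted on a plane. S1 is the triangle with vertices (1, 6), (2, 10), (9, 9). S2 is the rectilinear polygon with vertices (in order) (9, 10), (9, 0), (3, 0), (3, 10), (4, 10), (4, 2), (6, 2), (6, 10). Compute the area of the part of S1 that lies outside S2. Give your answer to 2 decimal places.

|S1| = 14.5, |S1∩S2| = 5.1786.
|S1 ∖ S2| = |S1| − |S1∩S2| = 14.5 − 5.1786 = 9.32.

9.32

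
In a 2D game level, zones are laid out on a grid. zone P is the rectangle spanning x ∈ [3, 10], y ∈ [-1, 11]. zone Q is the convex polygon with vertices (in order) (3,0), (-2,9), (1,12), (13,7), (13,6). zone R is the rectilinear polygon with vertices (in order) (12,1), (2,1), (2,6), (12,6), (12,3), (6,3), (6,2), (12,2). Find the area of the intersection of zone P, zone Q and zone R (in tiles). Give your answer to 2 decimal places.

25.30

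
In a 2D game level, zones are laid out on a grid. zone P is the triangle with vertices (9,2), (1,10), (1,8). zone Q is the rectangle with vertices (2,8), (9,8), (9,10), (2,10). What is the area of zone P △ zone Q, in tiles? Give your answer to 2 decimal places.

|zone P| = 8, |zone Q| = 14, |zone P∩zone Q| = 0.5.
|zone P △ zone Q| = |zone P| + |zone Q| − 2·|zone P∩zone Q| = 8 + 14 − 1 = 21.00.

21.00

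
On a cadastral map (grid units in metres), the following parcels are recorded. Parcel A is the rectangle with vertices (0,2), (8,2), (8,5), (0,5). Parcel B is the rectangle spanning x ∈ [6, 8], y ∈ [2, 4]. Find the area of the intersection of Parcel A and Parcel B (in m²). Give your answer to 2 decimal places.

|Parcel A∩Parcel B|: x∈[6,8], y∈[2,4] → 2·2 = 4.

4.00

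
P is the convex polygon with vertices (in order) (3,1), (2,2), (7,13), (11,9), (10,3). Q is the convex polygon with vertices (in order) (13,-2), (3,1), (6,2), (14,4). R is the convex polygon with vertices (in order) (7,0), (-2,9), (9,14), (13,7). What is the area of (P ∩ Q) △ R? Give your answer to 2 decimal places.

106.76

|P ∩ Q| = 0.5.
|(P ∩ Q) ∩ R| = 0.3695.
|(P ∩ Q) △ R| = 0.5 + 107 − 0.7389 = 106.76.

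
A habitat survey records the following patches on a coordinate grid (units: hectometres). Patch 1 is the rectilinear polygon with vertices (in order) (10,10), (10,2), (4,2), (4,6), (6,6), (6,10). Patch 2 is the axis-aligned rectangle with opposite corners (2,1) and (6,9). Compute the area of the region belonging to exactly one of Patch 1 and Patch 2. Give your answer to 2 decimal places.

56.00

|Patch 1| = 40, |Patch 2| = 32, |Patch 1∩Patch 2| = 8.
|Patch 1 △ Patch 2| = |Patch 1| + |Patch 2| − 2·|Patch 1∩Patch 2| = 40 + 32 − 16 = 56.00.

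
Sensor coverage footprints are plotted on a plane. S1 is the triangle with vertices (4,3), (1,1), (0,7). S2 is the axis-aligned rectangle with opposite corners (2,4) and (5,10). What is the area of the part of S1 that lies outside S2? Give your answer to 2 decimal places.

9.50

|S1| = 10, |S1∩S2| = 0.5.
|S1 ∖ S2| = |S1| − |S1∩S2| = 10 − 0.5 = 9.50.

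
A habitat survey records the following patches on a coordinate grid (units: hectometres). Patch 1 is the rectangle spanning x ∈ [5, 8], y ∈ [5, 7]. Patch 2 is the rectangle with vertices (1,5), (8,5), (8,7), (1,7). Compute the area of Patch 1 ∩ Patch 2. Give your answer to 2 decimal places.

|Patch 1∩Patch 2|: x∈[5,8], y∈[5,7] → 3·2 = 6.

6.00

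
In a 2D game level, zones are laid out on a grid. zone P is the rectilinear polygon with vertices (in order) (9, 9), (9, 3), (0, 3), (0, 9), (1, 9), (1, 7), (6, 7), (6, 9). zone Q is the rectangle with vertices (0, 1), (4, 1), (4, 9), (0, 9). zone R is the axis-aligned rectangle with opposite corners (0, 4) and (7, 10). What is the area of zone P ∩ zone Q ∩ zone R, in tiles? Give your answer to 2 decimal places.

The intersection is the polygon with vertices (0,9), (1,9), (1,7), (4,7), (4,4), (0,4).
By the shoelace formula its area is 14.00.

14.00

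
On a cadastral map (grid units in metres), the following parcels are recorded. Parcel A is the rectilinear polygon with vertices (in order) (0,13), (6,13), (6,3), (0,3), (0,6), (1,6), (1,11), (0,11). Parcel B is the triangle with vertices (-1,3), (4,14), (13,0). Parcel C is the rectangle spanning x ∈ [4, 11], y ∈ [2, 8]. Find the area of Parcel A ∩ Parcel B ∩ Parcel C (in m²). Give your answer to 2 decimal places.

The intersection is the polygon with vertices (6,3), (4,3), (4,8), (6,8).
By the shoelace formula its area is 10.00.

10.00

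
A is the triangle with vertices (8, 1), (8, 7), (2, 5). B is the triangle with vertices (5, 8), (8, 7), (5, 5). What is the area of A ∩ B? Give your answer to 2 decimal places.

The intersection is the polygon with vertices (8,7), (5,5), (5,6).
By the shoelace formula its area is 1.50.

1.50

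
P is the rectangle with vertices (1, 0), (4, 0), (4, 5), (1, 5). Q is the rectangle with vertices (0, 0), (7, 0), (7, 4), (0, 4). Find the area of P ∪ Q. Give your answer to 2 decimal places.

31.00

By inclusion–exclusion:
Individual areas: |P| = 15, |Q| = 28.
|P∩Q|: x∈[1,4], y∈[0,4] → 3·4 = 12.
|P ∪ Q| = 43 − 12 = 31.00.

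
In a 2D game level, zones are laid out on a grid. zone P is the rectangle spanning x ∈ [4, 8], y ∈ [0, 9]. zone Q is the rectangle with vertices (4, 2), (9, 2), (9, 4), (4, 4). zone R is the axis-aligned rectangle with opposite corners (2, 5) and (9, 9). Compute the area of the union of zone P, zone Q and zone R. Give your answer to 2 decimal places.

50.00

By inclusion–exclusion:
Individual areas: |zone P| = 36, |zone Q| = 10, |zone R| = 28.
|zone P∩zone Q|: x∈[4,8], y∈[2,4] → 4·2 = 8.
|zone P∩zone R|: x∈[4,8], y∈[5,9] → 4·4 = 16.
|zone Q∩zone R| = 0 (no overlap).
|zone P∩zone Q∩zone R| = 0.
|zone P ∪ zone Q ∪ zone R| = 74 − 24 + 0 = 50.00.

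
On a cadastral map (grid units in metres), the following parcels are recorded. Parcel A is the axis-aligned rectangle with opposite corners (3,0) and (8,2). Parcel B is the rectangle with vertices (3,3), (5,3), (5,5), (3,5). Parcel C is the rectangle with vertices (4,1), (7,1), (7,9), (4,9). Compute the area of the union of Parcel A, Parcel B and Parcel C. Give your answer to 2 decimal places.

33.00

By inclusion–exclusion:
Individual areas: |Parcel A| = 10, |Parcel B| = 4, |Parcel C| = 24.
|Parcel A∩Parcel B| = 0 (no overlap).
|Parcel A∩Parcel C|: x∈[4,7], y∈[1,2] → 3·1 = 3.
|Parcel B∩Parcel C|: x∈[4,5], y∈[3,5] → 1·2 = 2.
|Parcel A∩Parcel B∩Parcel C| = 0.
|Parcel A ∪ Parcel B ∪ Parcel C| = 38 − 5 + 0 = 33.00.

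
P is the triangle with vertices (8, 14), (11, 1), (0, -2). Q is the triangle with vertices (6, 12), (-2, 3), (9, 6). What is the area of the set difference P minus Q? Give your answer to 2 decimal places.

|P| = 76, |P∩Q| = 16.4474.
|P ∖ Q| = |P| − |P∩Q| = 76 − 16.4474 = 59.55.

59.55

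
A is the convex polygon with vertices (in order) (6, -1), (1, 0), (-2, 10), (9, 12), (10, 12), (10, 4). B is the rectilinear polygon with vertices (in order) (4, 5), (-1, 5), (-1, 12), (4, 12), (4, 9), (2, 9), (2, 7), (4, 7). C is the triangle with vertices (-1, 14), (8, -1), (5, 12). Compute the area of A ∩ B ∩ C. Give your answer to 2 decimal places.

5.16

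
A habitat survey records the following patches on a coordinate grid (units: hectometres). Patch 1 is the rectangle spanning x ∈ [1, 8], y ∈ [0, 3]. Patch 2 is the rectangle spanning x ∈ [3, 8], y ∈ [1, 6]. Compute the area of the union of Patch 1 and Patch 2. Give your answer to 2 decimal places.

36.00

By inclusion–exclusion:
Individual areas: |Patch 1| = 21, |Patch 2| = 25.
|Patch 1∩Patch 2|: x∈[3,8], y∈[1,3] → 5·2 = 10.
|Patch 1 ∪ Patch 2| = 46 − 10 = 36.00.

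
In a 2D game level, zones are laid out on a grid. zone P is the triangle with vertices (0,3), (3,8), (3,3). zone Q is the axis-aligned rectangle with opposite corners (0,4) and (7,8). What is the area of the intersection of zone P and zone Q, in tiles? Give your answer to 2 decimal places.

The intersection is the polygon with vertices (3,8), (3,4), (0.6,4).
By the shoelace formula its area is 4.80.

4.80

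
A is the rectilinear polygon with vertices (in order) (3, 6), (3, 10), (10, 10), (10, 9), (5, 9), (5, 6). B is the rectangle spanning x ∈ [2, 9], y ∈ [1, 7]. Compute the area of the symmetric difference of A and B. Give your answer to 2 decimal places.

|A| = 13, |B| = 42, |A∩B| = 2.
|A △ B| = |A| + |B| − 2·|A∩B| = 13 + 42 − 4 = 51.00.

51.00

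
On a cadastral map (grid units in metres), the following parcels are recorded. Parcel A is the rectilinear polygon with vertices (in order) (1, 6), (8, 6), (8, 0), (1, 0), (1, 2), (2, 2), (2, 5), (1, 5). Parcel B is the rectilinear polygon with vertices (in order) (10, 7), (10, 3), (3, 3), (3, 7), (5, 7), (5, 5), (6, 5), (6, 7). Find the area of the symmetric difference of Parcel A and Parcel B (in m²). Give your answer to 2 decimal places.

37.00

|Parcel A| = 39, |Parcel B| = 26, |Parcel A∩Parcel B| = 14.
|Parcel A △ Parcel B| = |Parcel A| + |Parcel B| − 2·|Parcel A∩Parcel B| = 39 + 26 − 28 = 37.00.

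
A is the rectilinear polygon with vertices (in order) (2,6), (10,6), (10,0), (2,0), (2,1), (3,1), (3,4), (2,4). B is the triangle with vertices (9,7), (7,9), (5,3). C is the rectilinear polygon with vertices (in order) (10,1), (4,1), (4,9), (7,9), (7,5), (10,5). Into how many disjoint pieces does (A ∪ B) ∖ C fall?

(A ∪ B) ∖ C splits into 2 disjoint pieces (area 6.5, area 15).

2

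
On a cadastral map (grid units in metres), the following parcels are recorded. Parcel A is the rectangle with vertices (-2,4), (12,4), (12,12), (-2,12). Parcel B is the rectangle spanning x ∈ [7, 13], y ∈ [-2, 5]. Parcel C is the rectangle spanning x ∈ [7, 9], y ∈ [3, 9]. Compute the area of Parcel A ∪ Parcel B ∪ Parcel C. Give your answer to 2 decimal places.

By inclusion–exclusion:
Individual areas: |Parcel A| = 112, |Parcel B| = 42, |Parcel C| = 12.
|Parcel A∩Parcel B|: x∈[7,12], y∈[4,5] → 5·1 = 5.
|Parcel A∩Parcel C|: x∈[7,9], y∈[4,9] → 2·5 = 10.
|Parcel B∩Parcel C|: x∈[7,9], y∈[3,5] → 2·2 = 4.
|Parcel A∩Parcel B∩Parcel C| = 2.
|Parcel A ∪ Parcel B ∪ Parcel C| = 166 − 19 + 2 = 149.00.

149.00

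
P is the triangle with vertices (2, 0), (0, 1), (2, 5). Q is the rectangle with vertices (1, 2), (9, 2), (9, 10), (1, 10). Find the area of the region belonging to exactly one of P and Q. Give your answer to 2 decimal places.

|P| = 5, |Q| = 64, |P∩Q| = 2.
|P △ Q| = |P| + |Q| − 2·|P∩Q| = 5 + 64 − 4 = 65.00.

65.00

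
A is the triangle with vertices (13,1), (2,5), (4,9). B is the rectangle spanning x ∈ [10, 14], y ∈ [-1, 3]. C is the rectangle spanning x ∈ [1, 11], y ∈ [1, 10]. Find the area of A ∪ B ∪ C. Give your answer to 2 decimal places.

By inclusion–exclusion:
Individual areas: |A| = 26, |B| = 16, |C| = 90.
|A∩B| = 2.1136.
|A∩C| = 24.9495.
|B∩C|: x∈[10,11], y∈[1,3] → 1·2 = 2.
|A∩B∩C| = 1.0631.
|A ∪ B ∪ C| = 132 − 29.0631 + 1.0631 = 104.00.

104.00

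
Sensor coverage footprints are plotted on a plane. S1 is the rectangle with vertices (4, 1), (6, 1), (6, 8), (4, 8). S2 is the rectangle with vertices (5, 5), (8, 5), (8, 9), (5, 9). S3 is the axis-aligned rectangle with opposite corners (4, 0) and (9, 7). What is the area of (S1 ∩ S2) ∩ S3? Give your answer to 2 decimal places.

2.00

The region (S1 ∩ S2) ∩ S3 is the polygon with vertices (6,5), (5,5), (5,7), (6,7).
By the shoelace formula its area is 2.00.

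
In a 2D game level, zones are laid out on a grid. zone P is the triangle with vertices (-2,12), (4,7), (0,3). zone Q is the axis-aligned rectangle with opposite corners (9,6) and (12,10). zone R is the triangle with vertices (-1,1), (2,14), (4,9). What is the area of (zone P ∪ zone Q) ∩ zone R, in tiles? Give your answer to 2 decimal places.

10.04

The region (zone P ∪ zone Q) ∩ zone R is the polygon with vertices (3.178,7.685), (0.667,3.667), (0,3), (-0.264,4.189), (0.968,9.527).
By the shoelace formula its area is 10.04.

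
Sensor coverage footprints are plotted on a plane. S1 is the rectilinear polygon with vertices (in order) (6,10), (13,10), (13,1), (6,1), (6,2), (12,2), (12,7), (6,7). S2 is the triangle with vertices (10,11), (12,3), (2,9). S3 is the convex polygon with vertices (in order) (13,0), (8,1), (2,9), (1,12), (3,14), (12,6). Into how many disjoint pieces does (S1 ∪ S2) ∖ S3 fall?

(S1 ∪ S2) ∖ S3 splits into 2 disjoint pieces (area 17.2686, area 1.625).

2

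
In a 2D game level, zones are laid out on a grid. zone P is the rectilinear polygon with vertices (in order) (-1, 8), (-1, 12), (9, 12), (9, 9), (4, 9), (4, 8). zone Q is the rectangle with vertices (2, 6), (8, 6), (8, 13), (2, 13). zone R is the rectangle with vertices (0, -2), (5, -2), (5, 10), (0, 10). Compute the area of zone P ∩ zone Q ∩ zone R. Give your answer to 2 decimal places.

5.00

The intersection is the polygon with vertices (4,9), (4,8), (2,8), (2,10), (5,10), (5,9).
By the shoelace formula its area is 5.00.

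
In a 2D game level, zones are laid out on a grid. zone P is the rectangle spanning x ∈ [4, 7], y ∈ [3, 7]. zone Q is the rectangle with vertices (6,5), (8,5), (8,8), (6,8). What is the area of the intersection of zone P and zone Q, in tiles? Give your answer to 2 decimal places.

|zone P∩zone Q|: x∈[6,7], y∈[5,7] → 1·2 = 2.

2.00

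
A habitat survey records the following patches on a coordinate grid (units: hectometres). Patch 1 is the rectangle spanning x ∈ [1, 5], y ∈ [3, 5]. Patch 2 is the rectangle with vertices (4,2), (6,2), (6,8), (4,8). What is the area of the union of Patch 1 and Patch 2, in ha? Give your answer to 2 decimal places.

By inclusion–exclusion:
Individual areas: |Patch 1| = 8, |Patch 2| = 12.
|Patch 1∩Patch 2|: x∈[4,5], y∈[3,5] → 1·2 = 2.
|Patch 1 ∪ Patch 2| = 20 − 2 = 18.00.

18.00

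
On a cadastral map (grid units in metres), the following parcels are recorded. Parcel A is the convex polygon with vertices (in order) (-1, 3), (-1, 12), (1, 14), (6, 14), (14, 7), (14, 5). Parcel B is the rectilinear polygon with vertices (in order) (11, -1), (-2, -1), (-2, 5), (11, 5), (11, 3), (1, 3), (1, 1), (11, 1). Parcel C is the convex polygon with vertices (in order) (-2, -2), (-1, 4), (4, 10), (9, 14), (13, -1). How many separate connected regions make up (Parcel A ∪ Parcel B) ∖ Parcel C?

2

(Parcel A ∪ Parcel B) ∖ Parcel C splits into 2 disjoint pieces (area 45.0361, area 11.7711).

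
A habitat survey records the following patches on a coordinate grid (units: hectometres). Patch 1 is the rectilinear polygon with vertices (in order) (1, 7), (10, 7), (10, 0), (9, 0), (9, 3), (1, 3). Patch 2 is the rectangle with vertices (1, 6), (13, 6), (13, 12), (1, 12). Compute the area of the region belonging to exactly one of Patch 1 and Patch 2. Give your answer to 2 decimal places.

93.00

|Patch 1| = 39, |Patch 2| = 72, |Patch 1∩Patch 2| = 9.
|Patch 1 △ Patch 2| = |Patch 1| + |Patch 2| − 2·|Patch 1∩Patch 2| = 39 + 72 − 18 = 93.00.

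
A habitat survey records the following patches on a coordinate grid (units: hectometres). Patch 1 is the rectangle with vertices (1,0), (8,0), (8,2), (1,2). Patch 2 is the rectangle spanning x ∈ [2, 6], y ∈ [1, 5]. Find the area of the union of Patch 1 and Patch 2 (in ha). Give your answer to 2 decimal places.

By inclusion–exclusion:
Individual areas: |Patch 1| = 14, |Patch 2| = 16.
|Patch 1∩Patch 2|: x∈[2,6], y∈[1,2] → 4·1 = 4.
|Patch 1 ∪ Patch 2| = 30 − 4 = 26.00.

26.00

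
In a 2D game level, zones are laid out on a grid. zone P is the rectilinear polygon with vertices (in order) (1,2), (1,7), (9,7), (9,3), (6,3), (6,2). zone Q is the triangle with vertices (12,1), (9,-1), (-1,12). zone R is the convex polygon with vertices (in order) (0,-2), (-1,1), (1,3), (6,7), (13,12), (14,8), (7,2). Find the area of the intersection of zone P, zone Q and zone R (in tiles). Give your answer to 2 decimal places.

8.88

The intersection is the polygon with vertices (8.897,3.626), (8.167,3), (6,3), (6,2.9), (4.048,5.438), (5.439,6.551).
By the shoelace formula its area is 8.88.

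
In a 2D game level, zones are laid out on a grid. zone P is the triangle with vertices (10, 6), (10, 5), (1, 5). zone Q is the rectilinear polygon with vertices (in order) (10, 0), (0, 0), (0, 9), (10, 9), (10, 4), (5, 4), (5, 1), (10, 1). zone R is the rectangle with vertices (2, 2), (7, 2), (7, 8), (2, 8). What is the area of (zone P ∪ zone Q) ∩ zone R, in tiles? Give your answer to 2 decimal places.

The region (zone P ∪ zone Q) ∩ zone R is the polygon with vertices (5,4), (5,2), (2,2), (2,8), (7,8), (7,4).
By the shoelace formula its area is 26.00.

26.00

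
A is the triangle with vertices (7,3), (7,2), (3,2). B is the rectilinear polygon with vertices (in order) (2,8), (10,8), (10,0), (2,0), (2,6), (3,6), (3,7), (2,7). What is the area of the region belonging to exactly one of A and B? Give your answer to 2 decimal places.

61.00

|A| = 2, |B| = 63, |A∩B| = 2.
|A △ B| = |A| + |B| − 2·|A∩B| = 2 + 63 − 4 = 61.00.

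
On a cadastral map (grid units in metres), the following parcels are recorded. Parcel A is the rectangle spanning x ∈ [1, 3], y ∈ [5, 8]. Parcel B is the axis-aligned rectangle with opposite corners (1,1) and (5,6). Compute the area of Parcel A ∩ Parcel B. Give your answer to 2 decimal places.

|Parcel A∩Parcel B|: x∈[1,3], y∈[5,6] → 2·1 = 2.

2.00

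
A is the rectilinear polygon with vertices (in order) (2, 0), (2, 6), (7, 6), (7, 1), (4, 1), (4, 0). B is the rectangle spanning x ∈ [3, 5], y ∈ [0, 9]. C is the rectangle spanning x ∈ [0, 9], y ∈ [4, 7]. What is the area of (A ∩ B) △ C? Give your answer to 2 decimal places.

30.00

|A ∩ B| = 11.
|(A ∩ B) ∩ C| = 4.
|(A ∩ B) △ C| = 11 + 27 − 8 = 30.00.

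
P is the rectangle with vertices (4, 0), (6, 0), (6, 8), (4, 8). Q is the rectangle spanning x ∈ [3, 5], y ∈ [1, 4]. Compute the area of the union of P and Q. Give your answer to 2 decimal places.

By inclusion–exclusion:
Individual areas: |P| = 16, |Q| = 6.
|P∩Q|: x∈[4,5], y∈[1,4] → 1·3 = 3.
|P ∪ Q| = 22 − 3 = 19.00.

19.00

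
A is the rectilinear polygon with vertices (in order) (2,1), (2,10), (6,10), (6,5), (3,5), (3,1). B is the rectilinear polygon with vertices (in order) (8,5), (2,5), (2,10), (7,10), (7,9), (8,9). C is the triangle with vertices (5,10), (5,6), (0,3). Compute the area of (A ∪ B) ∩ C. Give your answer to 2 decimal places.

8.37

The region (A ∪ B) ∩ C is the polygon with vertices (2,5.8), (5,10), (5,6), (3.333,5), (3,5), (3,4.8), (2,4.2), (2,5).
By the shoelace formula its area is 8.37.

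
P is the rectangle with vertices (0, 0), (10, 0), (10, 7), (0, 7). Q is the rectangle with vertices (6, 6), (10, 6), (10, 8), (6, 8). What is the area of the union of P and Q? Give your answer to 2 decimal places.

74.00

By inclusion–exclusion:
Individual areas: |P| = 70, |Q| = 8.
|P∩Q|: x∈[6,10], y∈[6,7] → 4·1 = 4.
|P ∪ Q| = 78 − 4 = 74.00.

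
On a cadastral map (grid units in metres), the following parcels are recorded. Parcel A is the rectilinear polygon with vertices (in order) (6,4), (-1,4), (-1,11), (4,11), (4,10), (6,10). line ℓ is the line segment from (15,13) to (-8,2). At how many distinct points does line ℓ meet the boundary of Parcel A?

The segment meets the boundary at (-1,5.348), (6,8.696).

2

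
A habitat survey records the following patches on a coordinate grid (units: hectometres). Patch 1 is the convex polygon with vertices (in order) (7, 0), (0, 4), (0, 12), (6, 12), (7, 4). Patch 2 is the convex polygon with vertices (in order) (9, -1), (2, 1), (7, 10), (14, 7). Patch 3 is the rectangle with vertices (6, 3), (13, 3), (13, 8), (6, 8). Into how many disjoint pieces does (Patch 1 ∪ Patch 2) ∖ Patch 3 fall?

2

(Patch 1 ∪ Patch 2) ∖ Patch 3 splits into 2 disjoint pieces (area 84.9191, area 1.0143).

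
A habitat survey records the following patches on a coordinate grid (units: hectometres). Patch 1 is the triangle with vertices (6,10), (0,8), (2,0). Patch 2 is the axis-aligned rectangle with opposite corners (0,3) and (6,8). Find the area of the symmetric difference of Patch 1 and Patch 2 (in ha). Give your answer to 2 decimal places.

20.25

|Patch 1| = 26, |Patch 2| = 30, |Patch 1∩Patch 2| = 17.875.
|Patch 1 △ Patch 2| = |Patch 1| + |Patch 2| − 2·|Patch 1∩Patch 2| = 26 + 30 − 35.75 = 20.25.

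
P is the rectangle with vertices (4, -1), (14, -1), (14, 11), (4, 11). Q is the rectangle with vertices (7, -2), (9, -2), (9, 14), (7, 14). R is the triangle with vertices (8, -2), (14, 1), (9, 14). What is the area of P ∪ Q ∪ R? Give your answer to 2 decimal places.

129.98

By inclusion–exclusion:
Individual areas: |P| = 120, |Q| = 32, |R| = 46.5.
|P∩Q|: x∈[7,9], y∈[-1,11] → 2·12 = 24.
|P∩R| = 43.5192.
|Q∩R| = 7.75.
|P∩Q∩R| = 6.75.
|P ∪ Q ∪ R| = 198.5 − 75.2692 + 6.75 = 129.98.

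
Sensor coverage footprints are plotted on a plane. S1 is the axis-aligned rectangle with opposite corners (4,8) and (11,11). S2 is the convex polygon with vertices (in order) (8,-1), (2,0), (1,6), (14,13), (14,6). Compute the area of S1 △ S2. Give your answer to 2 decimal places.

|S1| = 21, |S2| = 108.5, |S1∩S2| = 10.5.
|S1 △ S2| = |S1| + |S2| − 2·|S1∩S2| = 21 + 108.5 − 21 = 108.50.

108.50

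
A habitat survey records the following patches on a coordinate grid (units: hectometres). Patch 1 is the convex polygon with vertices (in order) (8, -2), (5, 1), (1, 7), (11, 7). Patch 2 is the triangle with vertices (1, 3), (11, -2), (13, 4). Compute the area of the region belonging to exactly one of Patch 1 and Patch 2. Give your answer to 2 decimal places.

50.27

|Patch 1| = 48, |Patch 2| = 35, |Patch 1∩Patch 2| = 16.3669.
|Patch 1 △ Patch 2| = |Patch 1| + |Patch 2| − 2·|Patch 1∩Patch 2| = 48 + 35 − 32.7338 = 50.27.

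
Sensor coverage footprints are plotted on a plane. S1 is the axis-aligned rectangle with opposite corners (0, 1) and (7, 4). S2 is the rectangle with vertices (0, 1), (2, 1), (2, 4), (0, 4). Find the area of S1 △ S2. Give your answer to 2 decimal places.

|S1∩S2|: x∈[0,2], y∈[1,4] → 2·3 = 6.
|S1 △ S2| = |S1| + |S2| − 2·|S1∩S2| = 21 + 6 − 12 = 15.00.

15.00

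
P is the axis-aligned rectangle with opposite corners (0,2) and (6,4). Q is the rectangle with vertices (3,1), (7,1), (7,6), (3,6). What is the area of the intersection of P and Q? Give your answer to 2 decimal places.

6.00

|P∩Q|: x∈[3,6], y∈[2,4] → 3·2 = 6.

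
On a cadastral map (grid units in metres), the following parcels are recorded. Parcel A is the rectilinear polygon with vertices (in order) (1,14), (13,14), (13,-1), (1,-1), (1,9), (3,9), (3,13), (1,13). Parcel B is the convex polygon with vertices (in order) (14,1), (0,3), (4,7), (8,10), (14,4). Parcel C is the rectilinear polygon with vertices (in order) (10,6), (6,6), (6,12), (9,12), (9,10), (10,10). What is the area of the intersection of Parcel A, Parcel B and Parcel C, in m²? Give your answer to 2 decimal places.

The intersection is the polygon with vertices (8,10), (10,8), (10,6), (6,6), (6,8.5).
By the shoelace formula its area is 12.50.

12.50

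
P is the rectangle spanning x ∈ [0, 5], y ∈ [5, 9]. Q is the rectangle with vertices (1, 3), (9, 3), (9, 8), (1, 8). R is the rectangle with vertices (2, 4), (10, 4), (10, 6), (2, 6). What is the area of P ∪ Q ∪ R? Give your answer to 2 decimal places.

50.00

By inclusion–exclusion:
Individual areas: |P| = 20, |Q| = 40, |R| = 16.
|P∩Q|: x∈[1,5], y∈[5,8] → 4·3 = 12.
|P∩R|: x∈[2,5], y∈[5,6] → 3·1 = 3.
|Q∩R|: x∈[2,9], y∈[4,6] → 7·2 = 14.
|P∩Q∩R| = 3.
|P ∪ Q ∪ R| = 76 − 29 + 3 = 50.00.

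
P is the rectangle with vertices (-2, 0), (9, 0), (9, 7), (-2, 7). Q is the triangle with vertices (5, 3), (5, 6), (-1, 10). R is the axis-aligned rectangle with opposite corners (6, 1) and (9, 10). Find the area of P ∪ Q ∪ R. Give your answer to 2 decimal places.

88.89

By inclusion–exclusion:
Individual areas: |P| = 77, |Q| = 9, |R| = 27.
|P∩Q| = 6.1071.
|P∩R|: x∈[6,9], y∈[1,7] → 3·6 = 18.
|Q∩R| = 0.
|P∩Q∩R| = 0.
|P ∪ Q ∪ R| = 113 − 24.1071 + 0 = 88.89.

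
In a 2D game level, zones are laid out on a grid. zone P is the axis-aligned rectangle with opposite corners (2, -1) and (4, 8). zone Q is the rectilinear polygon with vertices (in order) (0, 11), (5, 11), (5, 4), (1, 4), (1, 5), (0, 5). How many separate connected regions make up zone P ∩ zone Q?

1

zone P ∩ zone Q is a single connected region.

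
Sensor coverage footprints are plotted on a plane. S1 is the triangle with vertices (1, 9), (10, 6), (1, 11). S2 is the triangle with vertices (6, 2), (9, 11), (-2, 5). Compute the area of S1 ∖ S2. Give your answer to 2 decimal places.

6.07

|S1| = 9, |S1∩S2| = 2.9315.
|S1 ∖ S2| = |S1| − |S1∩S2| = 9 − 2.9315 = 6.07.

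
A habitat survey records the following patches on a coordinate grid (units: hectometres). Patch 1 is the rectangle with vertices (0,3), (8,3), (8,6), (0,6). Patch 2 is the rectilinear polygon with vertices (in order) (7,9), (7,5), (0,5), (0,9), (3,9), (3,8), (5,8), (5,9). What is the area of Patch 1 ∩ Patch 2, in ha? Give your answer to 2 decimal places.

7.00

The intersection is the polygon with vertices (7,6), (7,5), (0,5), (0,6).
By the shoelace formula its area is 7.00.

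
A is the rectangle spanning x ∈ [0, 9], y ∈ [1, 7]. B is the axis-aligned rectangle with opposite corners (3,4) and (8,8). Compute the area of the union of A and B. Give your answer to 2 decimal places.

By inclusion–exclusion:
Individual areas: |A| = 54, |B| = 20.
|A∩B|: x∈[3,8], y∈[4,7] → 5·3 = 15.
|A ∪ B| = 74 − 15 = 59.00.

59.00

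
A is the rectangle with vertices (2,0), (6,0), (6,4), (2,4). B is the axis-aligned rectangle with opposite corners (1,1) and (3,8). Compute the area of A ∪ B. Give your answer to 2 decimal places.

By inclusion–exclusion:
Individual areas: |A| = 16, |B| = 14.
|A∩B|: x∈[2,3], y∈[1,4] → 1·3 = 3.
|A ∪ B| = 30 − 3 = 27.00.

27.00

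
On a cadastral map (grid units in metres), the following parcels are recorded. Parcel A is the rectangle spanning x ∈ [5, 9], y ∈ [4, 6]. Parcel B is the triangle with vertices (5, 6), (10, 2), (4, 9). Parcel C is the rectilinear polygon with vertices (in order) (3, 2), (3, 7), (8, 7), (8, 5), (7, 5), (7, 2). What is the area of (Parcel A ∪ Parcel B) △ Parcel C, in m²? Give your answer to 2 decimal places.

20.52

|Parcel A ∪ Parcel B| = 11.1429.
|(Parcel A ∪ Parcel B) ∩ Parcel C| = 6.3095.
|(Parcel A ∪ Parcel B) △ Parcel C| = 11.1429 + 22 − 12.619 = 20.52.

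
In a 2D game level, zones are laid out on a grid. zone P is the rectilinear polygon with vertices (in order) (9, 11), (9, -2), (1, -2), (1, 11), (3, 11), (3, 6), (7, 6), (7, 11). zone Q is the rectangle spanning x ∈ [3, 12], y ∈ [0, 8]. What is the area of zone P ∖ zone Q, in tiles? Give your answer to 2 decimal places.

44.00

|zone P| = 84, |zone P∩zone Q| = 40.
|zone P ∖ zone Q| = |zone P| − |zone P∩zone Q| = 84 − 40 = 44.00.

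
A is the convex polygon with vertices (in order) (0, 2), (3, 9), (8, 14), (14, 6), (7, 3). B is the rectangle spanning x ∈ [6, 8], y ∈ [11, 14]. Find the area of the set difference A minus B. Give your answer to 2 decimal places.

81.00

|A| = 85, |A∩B| = 4.
|A ∖ B| = |A| − |A∩B| = 85 − 4 = 81.00.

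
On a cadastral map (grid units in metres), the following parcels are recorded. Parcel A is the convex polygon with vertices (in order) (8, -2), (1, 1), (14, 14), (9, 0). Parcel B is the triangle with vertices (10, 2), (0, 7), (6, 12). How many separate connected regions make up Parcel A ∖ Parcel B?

2

Parcel A ∖ Parcel B splits into 2 disjoint pieces (area 31.3636, area 23.4825).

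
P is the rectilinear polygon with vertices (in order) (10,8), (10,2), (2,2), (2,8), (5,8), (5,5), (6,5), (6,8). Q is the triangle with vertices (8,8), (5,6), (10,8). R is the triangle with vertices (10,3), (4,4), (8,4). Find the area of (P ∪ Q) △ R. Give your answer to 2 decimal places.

|P ∪ Q| = 45.1333.
|(P ∪ Q) ∩ R| = 2.
|(P ∪ Q) △ R| = 45.1333 + 2 − 4 = 43.13.

43.13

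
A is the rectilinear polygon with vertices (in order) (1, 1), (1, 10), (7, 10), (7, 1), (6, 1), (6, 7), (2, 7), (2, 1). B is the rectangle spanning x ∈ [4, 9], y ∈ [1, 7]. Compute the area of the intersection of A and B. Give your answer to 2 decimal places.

6.00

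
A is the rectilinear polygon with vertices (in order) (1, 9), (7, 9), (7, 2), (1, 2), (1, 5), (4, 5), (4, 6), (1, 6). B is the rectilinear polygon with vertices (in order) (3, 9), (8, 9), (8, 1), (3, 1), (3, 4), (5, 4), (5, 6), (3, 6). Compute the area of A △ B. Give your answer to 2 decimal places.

27.00

|A| = 39, |B| = 36, |A∩B| = 24.
|A △ B| = |A| + |B| − 2·|A∩B| = 39 + 36 − 48 = 27.00.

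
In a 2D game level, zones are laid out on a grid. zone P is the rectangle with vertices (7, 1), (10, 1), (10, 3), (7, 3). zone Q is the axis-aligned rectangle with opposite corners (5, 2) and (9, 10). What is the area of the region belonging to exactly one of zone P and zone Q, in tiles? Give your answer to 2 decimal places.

34.00

|zone P∩zone Q|: x∈[7,9], y∈[2,3] → 2·1 = 2.
|zone P △ zone Q| = |zone P| + |zone Q| − 2·|zone P∩zone Q| = 6 + 32 − 4 = 34.00.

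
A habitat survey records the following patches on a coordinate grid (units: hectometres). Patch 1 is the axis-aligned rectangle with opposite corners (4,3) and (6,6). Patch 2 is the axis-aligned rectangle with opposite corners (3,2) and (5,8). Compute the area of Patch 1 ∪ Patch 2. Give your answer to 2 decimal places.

By inclusion–exclusion:
Individual areas: |Patch 1| = 6, |Patch 2| = 12.
|Patch 1∩Patch 2|: x∈[4,5], y∈[3,6] → 1·3 = 3.
|Patch 1 ∪ Patch 2| = 18 − 3 = 15.00.

15.00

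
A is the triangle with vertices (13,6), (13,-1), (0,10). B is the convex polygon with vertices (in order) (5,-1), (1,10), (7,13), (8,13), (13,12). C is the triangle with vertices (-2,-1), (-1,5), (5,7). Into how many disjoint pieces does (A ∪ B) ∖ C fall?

1

(A ∪ B) ∖ C is a single connected region.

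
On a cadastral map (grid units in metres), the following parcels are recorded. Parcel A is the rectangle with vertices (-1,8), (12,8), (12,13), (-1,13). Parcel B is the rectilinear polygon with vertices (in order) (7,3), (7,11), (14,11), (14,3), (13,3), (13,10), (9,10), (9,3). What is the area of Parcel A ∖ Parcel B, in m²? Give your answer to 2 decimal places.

56.00

|Parcel A| = 65, |Parcel A∩Parcel B| = 9.
|Parcel A ∖ Parcel B| = |Parcel A| − |Parcel A∩Parcel B| = 65 − 9 = 56.00.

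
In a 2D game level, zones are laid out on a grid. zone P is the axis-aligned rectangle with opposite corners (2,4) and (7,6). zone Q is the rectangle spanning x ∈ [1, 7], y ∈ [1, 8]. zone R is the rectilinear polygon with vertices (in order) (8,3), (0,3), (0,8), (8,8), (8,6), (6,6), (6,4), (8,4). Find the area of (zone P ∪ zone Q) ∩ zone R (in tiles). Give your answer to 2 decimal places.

28.00

The region (zone P ∪ zone Q) ∩ zone R is the polygon with vertices (7,3), (1,3), (1,8), (7,8), (7,6), (6,6), (6,4), (7,4).
By the shoelace formula its area is 28.00.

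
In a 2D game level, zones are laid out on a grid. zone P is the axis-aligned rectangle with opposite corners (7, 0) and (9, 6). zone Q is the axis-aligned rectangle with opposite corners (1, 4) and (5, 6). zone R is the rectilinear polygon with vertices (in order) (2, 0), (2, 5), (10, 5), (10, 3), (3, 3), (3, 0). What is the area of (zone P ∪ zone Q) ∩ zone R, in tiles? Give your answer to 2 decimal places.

|zone P ∪ zone Q| = 20.
|(zone P ∪ zone Q) ∩ zone R| = 7.00.

7.00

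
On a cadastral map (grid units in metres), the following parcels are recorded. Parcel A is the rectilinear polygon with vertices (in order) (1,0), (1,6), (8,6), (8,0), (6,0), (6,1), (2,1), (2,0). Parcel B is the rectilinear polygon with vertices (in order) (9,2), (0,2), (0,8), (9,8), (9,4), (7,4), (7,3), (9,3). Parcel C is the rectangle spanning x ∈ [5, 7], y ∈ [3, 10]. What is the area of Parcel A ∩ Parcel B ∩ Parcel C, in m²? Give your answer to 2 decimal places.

6.00

The intersection is the polygon with vertices (7,6), (7,4), (7,3), (5,3), (5,6).
By the shoelace formula its area is 6.00.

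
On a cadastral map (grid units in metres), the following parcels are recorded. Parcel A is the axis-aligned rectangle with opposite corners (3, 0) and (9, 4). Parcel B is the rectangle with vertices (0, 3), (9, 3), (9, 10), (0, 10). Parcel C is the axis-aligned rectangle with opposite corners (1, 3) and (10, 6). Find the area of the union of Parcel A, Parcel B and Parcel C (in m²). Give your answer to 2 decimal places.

By inclusion–exclusion:
Individual areas: |Parcel A| = 24, |Parcel B| = 63, |Parcel C| = 27.
|Parcel A∩Parcel B|: x∈[3,9], y∈[3,4] → 6·1 = 6.
|Parcel A∩Parcel C|: x∈[3,9], y∈[3,4] → 6·1 = 6.
|Parcel B∩Parcel C|: x∈[1,9], y∈[3,6] → 8·3 = 24.
|Parcel A∩Parcel B∩Parcel C| = 6.
|Parcel A ∪ Parcel B ∪ Parcel C| = 114 − 36 + 6 = 84.00.

84.00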